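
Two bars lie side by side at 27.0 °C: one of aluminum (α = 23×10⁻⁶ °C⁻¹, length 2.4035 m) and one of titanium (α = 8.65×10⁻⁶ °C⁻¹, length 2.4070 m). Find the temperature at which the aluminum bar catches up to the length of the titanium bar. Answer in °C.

Equal length when α₁L₁ΔT − α₂L₂ΔT = L₂ − L₁ = 3.50×10⁻³ m
α₁L₁ = 5.52805×10⁻⁵, α₂L₂ = 2.082055×10⁻⁵ → Δ(αL) = 3.445995×10⁻⁵ m/K
ΔT = 3.50×10⁻³ / 3.445995×10⁻⁵ = 101.567 K, so T = 27.0 + 101.567 = 128.567 °C

T = 128.6 °C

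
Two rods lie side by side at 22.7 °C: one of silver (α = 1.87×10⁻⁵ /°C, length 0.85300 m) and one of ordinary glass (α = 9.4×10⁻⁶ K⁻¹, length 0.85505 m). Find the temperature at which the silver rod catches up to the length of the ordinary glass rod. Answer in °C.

T = 281.7 °C

Equal length when α₁L₁ΔT − α₂L₂ΔT = L₂ − L₁ = 2.05×10⁻³ m
α₁L₁ = 1.59511×10⁻⁵, α₂L₂ = 8.03747×10⁻⁶ → Δ(αL) = 7.91363×10⁻⁶ m/K
ΔT = 2.05×10⁻³ / 7.91363×10⁻⁶ = 259.047 K, so T = 22.7 + 259.047 = 281.747 °C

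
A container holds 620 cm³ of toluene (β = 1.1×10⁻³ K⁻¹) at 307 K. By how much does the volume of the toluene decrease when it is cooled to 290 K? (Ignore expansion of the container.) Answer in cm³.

ΔV = 11.6 cm³

|ΔT| = |290 − 307| = 17 K
ΔV = βV₀ΔT = (1.1×10⁻³)(620)(17) = 11.6 cm³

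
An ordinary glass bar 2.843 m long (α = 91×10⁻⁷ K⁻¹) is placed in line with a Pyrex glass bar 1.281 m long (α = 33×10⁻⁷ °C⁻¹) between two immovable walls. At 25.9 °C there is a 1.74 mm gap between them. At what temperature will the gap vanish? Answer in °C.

T = 83.7 °C

α₁L₁ = 2.58713×10⁻⁵ m/K, α₂L₂ = 4.2273×10⁻⁶ m/K → total 3.00986×10⁻⁵ m/K
ΔT = g/(α₁L₁+α₂L₂) = 1.74×10⁻³ / 3.00986×10⁻⁵ = 57.810 K
T = 25.9 + 57.810 = 83.710 °C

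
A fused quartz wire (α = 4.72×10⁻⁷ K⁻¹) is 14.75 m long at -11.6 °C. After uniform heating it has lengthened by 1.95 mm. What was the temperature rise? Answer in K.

ΔT = 280 K

ΔL = αL₀ΔT ⇒ ΔT = ΔL / (αL₀)
ΔT = 1.95×10⁻³ m / (4.72×10⁻⁷ × 14.75 m) = 280.09 K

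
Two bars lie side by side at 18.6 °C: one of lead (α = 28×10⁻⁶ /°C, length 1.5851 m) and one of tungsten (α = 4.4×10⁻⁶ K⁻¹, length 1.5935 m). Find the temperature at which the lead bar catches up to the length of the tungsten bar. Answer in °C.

Equal length when α₁L₁ΔT − α₂L₂ΔT = L₂ − L₁ = 8.40×10⁻³ m
α₁L₁ = 4.43828×10⁻⁵, α₂L₂ = 7.0114×10⁻⁶ → Δ(αL) = 3.73714×10⁻⁵ m/K
ΔT = 8.40×10⁻³ / 3.73714×10⁻⁵ = 224.771 K, so T = 18.6 + 224.771 = 243.371 °C

T = 243.4 °C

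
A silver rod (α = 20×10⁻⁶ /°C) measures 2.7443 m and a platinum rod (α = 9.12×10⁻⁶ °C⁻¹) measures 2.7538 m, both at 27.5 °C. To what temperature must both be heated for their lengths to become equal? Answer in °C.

L₁(1 + α₁ΔT) = L₂(1 + α₂ΔT) ⇒ ΔT = (L₂ − L₁)/(α₁L₁ − α₂L₂)
L₂ − L₁ = 2.7538 − 2.7443 = 9.50×10⁻³ m
α₁L₁ − α₂L₂ = 20×10⁻⁶×2.7443 − 9.12×10⁻⁶×2.7538 = 2.9771344×10⁻⁵ m/K
ΔT = 9.50×10⁻³ / 2.9771344×10⁻⁵ = 319.099 K
T = 27.5 + 319.099 = 346.599 °C

T = 346.6 °C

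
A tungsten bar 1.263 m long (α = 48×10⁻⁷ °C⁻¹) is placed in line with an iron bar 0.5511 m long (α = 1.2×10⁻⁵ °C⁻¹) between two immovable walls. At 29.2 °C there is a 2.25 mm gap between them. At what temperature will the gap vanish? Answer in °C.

α₁L₁ = 6.0624×10⁻⁶ m/K, α₂L₂ = 6.6132×10⁻⁶ m/K → total 1.26756×10⁻⁵ m/K
ΔT = g/(α₁L₁+α₂L₂) = 2.25×10⁻³ / 1.26756×10⁻⁵ = 177.51 K
T = 29.2 + 177.51 = 206.71 °C

T = 207 °C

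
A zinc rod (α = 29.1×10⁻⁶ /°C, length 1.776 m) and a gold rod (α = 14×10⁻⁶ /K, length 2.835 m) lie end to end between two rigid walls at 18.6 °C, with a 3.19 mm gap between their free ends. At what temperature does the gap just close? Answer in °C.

α₁L₁ = 5.16816×10⁻⁵ m/K, α₂L₂ = 3.969×10⁻⁵ m/K → total 9.13716×10⁻⁵ m/K
ΔT = g/(α₁L₁+α₂L₂) = 3.19×10⁻³ / 9.13716×10⁻⁵ = 34.912 K
T = 18.6 + 34.912 = 53.512 °C

T = 53.5 °C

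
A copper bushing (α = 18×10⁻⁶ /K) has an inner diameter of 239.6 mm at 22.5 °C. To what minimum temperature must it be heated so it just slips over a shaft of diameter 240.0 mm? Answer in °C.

T = 115 °C

Required Δd = 240.0 − 239.6 = 0.4 mm
Δd = αd₀ΔT ⇒ ΔT = Δd/(αd₀) = 0.4 / (18×10⁻⁶ × 239.6) = 92.75 K
T_min = 22.5 + 92.75 = 115.25 °C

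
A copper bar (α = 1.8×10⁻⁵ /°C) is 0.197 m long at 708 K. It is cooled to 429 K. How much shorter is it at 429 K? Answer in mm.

|ΔT| = |429 − 708| = 279 K
ΔL = αL₀ΔT = (1.8×10⁻⁵)(0.197)(279) = 9.89×10⁻⁴ m

ΔL = 0.989 mm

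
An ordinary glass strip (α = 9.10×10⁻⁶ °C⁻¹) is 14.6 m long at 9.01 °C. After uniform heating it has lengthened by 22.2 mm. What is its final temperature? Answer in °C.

ΔL = αL₀ΔT ⇒ ΔT = ΔL / (αL₀)
ΔT = 22.2×10⁻³ m / (9.10×10⁻⁶ × 14.6 m) = 167.09 K
T = 9.01 + 167.09 = 176.10 °C

T = 176 °C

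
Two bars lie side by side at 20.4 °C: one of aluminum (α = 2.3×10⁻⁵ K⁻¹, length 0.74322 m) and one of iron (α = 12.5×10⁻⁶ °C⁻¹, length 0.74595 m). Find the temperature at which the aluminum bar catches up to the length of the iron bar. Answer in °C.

L₁(1 + α₁ΔT) = L₂(1 + α₂ΔT) ⇒ ΔT = (L₂ − L₁)/(α₁L₁ − α₂L₂)
L₂ − L₁ = 0.74595 − 0.74322 = 2.73×10⁻³ m
α₁L₁ − α₂L₂ = 2.3×10⁻⁵×0.74322 − 12.5×10⁻⁶×0.74595 = 7.769685×10⁻⁶ m/K
ΔT = 2.73×10⁻³ / 7.769685×10⁻⁶ = 351.366 K
T = 20.4 + 351.366 = 371.766 °C

T = 371.8 °C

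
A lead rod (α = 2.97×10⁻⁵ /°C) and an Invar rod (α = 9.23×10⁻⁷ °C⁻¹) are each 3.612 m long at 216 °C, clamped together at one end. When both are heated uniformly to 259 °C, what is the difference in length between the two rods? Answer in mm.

4.47 mm

ΔT = 43 K
lead: ΔL = 2.97×10⁻⁵ × 3.612 m × 43 = 4.6129×10⁻³ m = 4.6129 mm
Invar: ΔL = 9.23×10⁻⁷ × 3.612 m × 43 = 1.4336×10⁻⁴ m = 0.14336 mm
difference = 4.6129 − 0.14336 = 4.46954 mm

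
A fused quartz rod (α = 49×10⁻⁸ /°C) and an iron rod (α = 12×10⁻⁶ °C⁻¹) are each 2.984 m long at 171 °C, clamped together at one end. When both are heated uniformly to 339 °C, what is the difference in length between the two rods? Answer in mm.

5.77 mm

ΔT = 168 K
fused quartz: ΔL = 49×10⁻⁸ × 2.984 m × 168 = 2.4564×10⁻⁴ m = 0.24564 mm
iron: ΔL = 12×10⁻⁶ × 2.984 m × 168 = 6.0157×10⁻³ m = 6.0157 mm
difference = 6.0157 − 0.24564 = 5.77006 mm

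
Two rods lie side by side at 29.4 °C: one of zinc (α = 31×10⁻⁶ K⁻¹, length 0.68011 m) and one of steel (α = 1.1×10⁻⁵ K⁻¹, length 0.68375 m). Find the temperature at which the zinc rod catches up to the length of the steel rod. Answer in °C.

T = 297.8 °C

L₁(1 + α₁ΔT) = L₂(1 + α₂ΔT) ⇒ ΔT = (L₂ − L₁)/(α₁L₁ − α₂L₂)
L₂ − L₁ = 0.68375 − 0.68011 = 3.64×10⁻³ m
α₁L₁ − α₂L₂ = 31×10⁻⁶×0.68011 − 1.1×10⁻⁵×0.68375 = 1.356216×10⁻⁵ m/K
ΔT = 3.64×10⁻³ / 1.356216×10⁻⁵ = 268.394 K
T = 29.4 + 268.394 = 297.794 °C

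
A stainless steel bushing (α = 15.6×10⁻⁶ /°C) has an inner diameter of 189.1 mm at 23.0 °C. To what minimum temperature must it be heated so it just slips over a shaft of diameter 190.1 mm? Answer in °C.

Required Δd = 190.1 − 189.1 = 1.0 mm
Δd = αd₀ΔT ⇒ ΔT = Δd/(αd₀) = 1.0 / (15.6×10⁻⁶ × 189.1) = 338.99 K
T_min = 23.0 + 338.99 = 361.99 °C

T = 362 °C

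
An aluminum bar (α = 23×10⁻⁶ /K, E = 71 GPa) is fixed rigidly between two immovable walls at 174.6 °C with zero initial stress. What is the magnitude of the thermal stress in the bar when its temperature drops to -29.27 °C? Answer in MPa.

σ = 333 MPa

Fully constrained: the free strain ε = αΔT is blocked, so σ = Eε = EαΔT.
|ΔT| = 203.87 K
σ = 71.0×10⁹ × 23×10⁻⁶ × 203.87 = 3.33×10⁸ Pa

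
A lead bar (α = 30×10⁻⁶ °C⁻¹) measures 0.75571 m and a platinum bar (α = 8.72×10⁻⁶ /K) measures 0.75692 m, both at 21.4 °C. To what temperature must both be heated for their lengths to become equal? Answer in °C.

Equal length when α₁L₁ΔT − α₂L₂ΔT = L₂ − L₁ = 1.21×10⁻³ m
α₁L₁ = 2.26713×10⁻⁵, α₂L₂ = 6.6003424×10⁻⁶ → Δ(αL) = 1.60709576×10⁻⁵ m/K
ΔT = 1.21×10⁻³ / 1.60709576×10⁻⁵ = 75.2911 K, so T = 21.4 + 75.2911 = 96.6911 °C

T = 96.69 °C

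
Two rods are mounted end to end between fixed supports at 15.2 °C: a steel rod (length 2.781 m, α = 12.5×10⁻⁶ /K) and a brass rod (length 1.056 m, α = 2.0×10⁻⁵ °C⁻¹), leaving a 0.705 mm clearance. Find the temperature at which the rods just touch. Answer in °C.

α₁L₁ = 3.47625×10⁻⁵ m/K, α₂L₂ = 2.112×10⁻⁵ m/K → total 5.58825×10⁻⁵ m/K
ΔT = g/(α₁L₁+α₂L₂) = 7.05×10⁻⁴ / 5.58825×10⁻⁵ = 12.616 K
T = 15.2 + 12.616 = 27.816 °C

T = 27.8 °C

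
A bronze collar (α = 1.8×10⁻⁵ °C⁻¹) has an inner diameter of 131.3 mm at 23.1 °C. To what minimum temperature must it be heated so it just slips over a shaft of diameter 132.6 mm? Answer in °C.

T = 573 °C

Required Δd = 132.6 − 131.3 = 1.3 mm
Δd = αd₀ΔT ⇒ ΔT = Δd/(αd₀) = 1.3 / (1.8×10⁻⁵ × 131.3) = 550.06 K
T_min = 23.1 + 550.06 = 573.16 °C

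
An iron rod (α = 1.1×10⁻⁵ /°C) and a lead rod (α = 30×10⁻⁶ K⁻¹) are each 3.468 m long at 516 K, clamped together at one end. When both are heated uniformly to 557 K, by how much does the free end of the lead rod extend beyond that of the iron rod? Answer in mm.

2.70 mm

ΔT = 41 K
iron: ΔL = 1.1×10⁻⁵ × 3.468 m × 41 = 1.5641×10⁻³ m = 1.5641 mm
lead: ΔL = 30×10⁻⁶ × 3.468 m × 41 = 4.2656×10⁻³ m = 4.2656 mm
difference = 4.2656 − 1.5641 = 2.7015 mm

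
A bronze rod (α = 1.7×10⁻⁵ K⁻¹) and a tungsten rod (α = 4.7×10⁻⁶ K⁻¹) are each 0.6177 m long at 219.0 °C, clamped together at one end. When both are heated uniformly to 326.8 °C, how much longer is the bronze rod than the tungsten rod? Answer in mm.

0.819 mm

ΔT = 107.8 K
bronze: ΔL = 1.7×10⁻⁵ × 0.6177 m × 107.8 = 1.1320×10⁻³ m = 1.1320 mm
tungsten: ΔL = 4.7×10⁻⁶ × 0.6177 m × 107.8 = 3.1296×10⁻⁴ m = 0.31296 mm
difference = 1.1320 − 0.31296 = 0.81904 mm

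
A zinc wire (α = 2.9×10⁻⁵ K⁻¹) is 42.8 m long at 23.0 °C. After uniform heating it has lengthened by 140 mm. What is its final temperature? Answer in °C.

ΔL = αL₀ΔT ⇒ ΔT = ΔL / (αL₀)
ΔT = 140×10⁻³ m / (2.9×10⁻⁵ × 42.8 m) = 112.79 K
T = 23.0 + 112.79 = 135.79 °C

T = 136 °C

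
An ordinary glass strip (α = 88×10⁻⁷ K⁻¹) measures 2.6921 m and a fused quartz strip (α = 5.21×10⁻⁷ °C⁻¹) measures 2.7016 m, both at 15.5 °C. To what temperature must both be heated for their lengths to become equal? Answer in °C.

T = 441.8 °C

Equal length when α₁L₁ΔT − α₂L₂ΔT = L₂ − L₁ = 9.50×10⁻³ m
α₁L₁ = 2.369048×10⁻⁵, α₂L₂ = 1.4075336×10⁻⁶ → Δ(αL) = 2.22829464×10⁻⁵ m/K
ΔT = 9.50×10⁻³ / 2.22829464×10⁻⁵ = 426.335 K, so T = 15.5 + 426.335 = 441.835 °C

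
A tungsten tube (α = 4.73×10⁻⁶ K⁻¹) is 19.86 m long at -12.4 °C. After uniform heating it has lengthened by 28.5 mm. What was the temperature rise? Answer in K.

ΔL = αL₀ΔT ⇒ ΔT = ΔL / (αL₀)
ΔT = 28.5×10⁻³ m / (4.73×10⁻⁶ × 19.86 m) = 303.39 K

ΔT = 303 K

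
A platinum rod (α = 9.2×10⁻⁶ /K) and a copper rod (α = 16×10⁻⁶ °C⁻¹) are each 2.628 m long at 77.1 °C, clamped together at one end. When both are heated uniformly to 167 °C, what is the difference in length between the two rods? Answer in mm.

ΔT = 89.9 K
platinum: ΔL = 9.2×10⁻⁶ × 2.628 m × 89.9 = 2.1736×10⁻³ m = 2.1736 mm
copper: ΔL = 16×10⁻⁶ × 2.628 m × 89.9 = 3.7801×10⁻³ m = 3.7801 mm
difference = 3.7801 − 2.1736 = 1.6065 mm

1.61 mm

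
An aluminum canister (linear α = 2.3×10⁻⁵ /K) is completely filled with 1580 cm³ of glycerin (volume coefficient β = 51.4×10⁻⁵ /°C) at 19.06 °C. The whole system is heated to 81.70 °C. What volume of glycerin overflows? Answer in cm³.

44.0 cm³

The canister also expands: β_container ≈ 3α = 6.9×10⁻⁵ /K
Net overflow = V₀(β_liq − 3α_cont)ΔT
β − 3α = 5.14×10⁻⁴ − 6.9×10⁻⁵ = 4.45×10⁻⁴ /K; ΔT = 62.64 K
ΔV = 1580 × 4.45×10⁻⁴ × 62.64 = 44.0 cm³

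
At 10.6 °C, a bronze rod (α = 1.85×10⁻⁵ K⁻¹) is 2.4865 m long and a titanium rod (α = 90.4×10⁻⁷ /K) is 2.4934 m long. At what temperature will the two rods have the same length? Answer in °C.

L₁(1 + α₁ΔT) = L₂(1 + α₂ΔT) ⇒ ΔT = (L₂ − L₁)/(α₁L₁ − α₂L₂)
L₂ − L₁ = 2.4934 − 2.4865 = 6.90×10⁻³ m
α₁L₁ − α₂L₂ = 1.85×10⁻⁵×2.4865 − 90.4×10⁻⁷×2.4934 = 2.3459914×10⁻⁵ m/K
ΔT = 6.90×10⁻³ / 2.3459914×10⁻⁵ = 294.119 K
T = 10.6 + 294.119 = 304.719 °C

T = 304.7 °C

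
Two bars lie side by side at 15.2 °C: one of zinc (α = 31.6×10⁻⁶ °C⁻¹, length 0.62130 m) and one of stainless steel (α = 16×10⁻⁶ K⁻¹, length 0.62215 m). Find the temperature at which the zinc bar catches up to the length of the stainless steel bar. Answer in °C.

L₁(1 + α₁ΔT) = L₂(1 + α₂ΔT) ⇒ ΔT = (L₂ − L₁)/(α₁L₁ − α₂L₂)
L₂ − L₁ = 0.62215 − 0.62130 = 8.50×10⁻⁴ m
α₁L₁ − α₂L₂ = 31.6×10⁻⁶×0.62130 − 16×10⁻⁶×0.62215 = 9.67868×10⁻⁶ m/K
ΔT = 8.50×10⁻⁴ / 9.67868×10⁻⁶ = 87.822 K
T = 15.2 + 87.822 = 103.022 °C

T = 103.0 °C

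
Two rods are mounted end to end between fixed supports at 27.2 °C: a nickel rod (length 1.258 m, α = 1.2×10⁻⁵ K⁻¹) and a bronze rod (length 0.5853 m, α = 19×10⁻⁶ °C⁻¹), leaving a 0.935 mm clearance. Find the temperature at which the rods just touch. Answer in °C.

α₁L₁ = 1.5096×10⁻⁵ m/K, α₂L₂ = 1.11207×10⁻⁵ m/K → total 2.62167×10⁻⁵ m/K
ΔT = g/(α₁L₁+α₂L₂) = 9.35×10⁻⁴ / 2.62167×10⁻⁵ = 35.664 K
T = 27.2 + 35.664 = 62.864 °C

T = 62.9 °C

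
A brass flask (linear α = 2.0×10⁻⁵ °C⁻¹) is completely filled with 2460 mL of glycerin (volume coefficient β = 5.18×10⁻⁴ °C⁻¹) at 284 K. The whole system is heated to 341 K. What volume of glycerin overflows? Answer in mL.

The flask also expands: β_container ≈ 3α = 6.0×10⁻⁵ /K
Net overflow = V₀(β_liq − 3α_cont)ΔT
β − 3α = 5.18×10⁻⁴ − 6.0×10⁻⁵ = 4.58×10⁻⁴ /K; ΔT = 57 K
ΔV = 2460 × 4.58×10⁻⁴ × 57 = 64.2 mL

64.2 mL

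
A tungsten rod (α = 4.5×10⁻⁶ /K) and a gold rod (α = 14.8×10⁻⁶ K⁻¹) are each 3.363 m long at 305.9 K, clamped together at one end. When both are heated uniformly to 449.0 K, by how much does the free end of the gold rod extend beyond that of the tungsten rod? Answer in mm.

ΔT = 143.1 K
tungsten: ΔL = 4.5×10⁻⁶ × 3.363 m × 143.1 = 2.1656×10⁻³ m = 2.1656 mm
gold: ΔL = 14.8×10⁻⁶ × 3.363 m × 143.1 = 7.1224×10⁻³ m = 7.1224 mm
difference = 7.1224 − 2.1656 = 4.9568 mm

4.96 mm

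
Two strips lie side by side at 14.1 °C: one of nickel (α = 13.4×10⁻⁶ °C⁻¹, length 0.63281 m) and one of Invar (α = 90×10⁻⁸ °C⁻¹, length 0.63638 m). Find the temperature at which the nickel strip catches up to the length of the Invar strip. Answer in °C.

T = 465.6 °C

Equal length when α₁L₁ΔT − α₂L₂ΔT = L₂ − L₁ = 3.57×10⁻³ m
α₁L₁ = 8.479654×10⁻⁶, α₂L₂ = 5.72742×10⁻⁷ → Δ(αL) = 7.906912×10⁻⁶ m/K
ΔT = 3.57×10⁻³ / 7.906912×10⁻⁶ = 451.504 K, so T = 14.1 + 451.504 = 465.604 °C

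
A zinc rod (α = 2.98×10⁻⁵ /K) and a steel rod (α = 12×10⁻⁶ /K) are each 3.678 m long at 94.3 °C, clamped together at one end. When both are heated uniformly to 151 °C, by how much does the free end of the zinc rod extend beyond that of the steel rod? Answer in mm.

3.71 mm

ΔT = 56.7 K
zinc: ΔL = 2.98×10⁻⁵ × 3.678 m × 56.7 = 6.2146×10⁻³ m = 6.2146 mm
steel: ΔL = 12×10⁻⁶ × 3.678 m × 56.7 = 2.5025×10⁻³ m = 2.5025 mm
difference = 6.2146 − 2.5025 = 3.7121 mm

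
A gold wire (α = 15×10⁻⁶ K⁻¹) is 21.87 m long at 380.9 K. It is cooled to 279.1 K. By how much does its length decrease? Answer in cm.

ΔL = 3.34 cm

|ΔT| = |279.1 − 380.9| = 101.8 K
ΔL = αL₀ΔT = (15×10⁻⁶)(21.87)(101.8) = 3.34×10⁻² m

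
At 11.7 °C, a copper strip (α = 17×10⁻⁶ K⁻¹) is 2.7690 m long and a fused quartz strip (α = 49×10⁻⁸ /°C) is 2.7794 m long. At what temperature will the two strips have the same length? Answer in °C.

Equal length when α₁L₁ΔT − α₂L₂ΔT = L₂ − L₁ = 1.04×10⁻² m
α₁L₁ = 4.7073×10⁻⁵, α₂L₂ = 1.361906×10⁻⁶ → Δ(αL) = 4.5711094×10⁻⁵ m/K
ΔT = 1.04×10⁻² / 4.5711094×10⁻⁵ = 227.516 K, so T = 11.7 + 227.516 = 239.216 °C

T = 239.2 °C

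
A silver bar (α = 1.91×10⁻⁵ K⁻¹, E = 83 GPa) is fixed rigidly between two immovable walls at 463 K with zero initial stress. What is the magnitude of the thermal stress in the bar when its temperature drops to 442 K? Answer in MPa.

Fully constrained: the free strain ε = αΔT is blocked, so σ = Eε = EαΔT.
|ΔT| = 21 K
σ = 83.0×10⁹ × 1.91×10⁻⁵ × 21 = 3.33×10⁷ Pa

σ = 33.3 MPa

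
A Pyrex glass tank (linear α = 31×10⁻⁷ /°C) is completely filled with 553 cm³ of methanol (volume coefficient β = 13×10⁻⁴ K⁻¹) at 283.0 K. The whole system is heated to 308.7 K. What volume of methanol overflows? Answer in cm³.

18.3 cm³

The tank also expands: β_container ≈ 3α = 9.3×10⁻⁶ /K
Net overflow = V₀(β_liq − 3α_cont)ΔT
β − 3α = 1.30×10⁻³ − 9.3×10⁻⁶ = 1.2907×10⁻³ /K; ΔT = 25.7 K
ΔV = 553 × 1.2907×10⁻³ × 25.7 = 18.3 cm³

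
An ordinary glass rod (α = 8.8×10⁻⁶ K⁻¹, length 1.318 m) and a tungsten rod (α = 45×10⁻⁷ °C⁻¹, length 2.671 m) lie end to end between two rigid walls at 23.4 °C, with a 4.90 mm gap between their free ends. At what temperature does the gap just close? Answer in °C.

α₁L₁ = 1.15984×10⁻⁵ m/K, α₂L₂ = 1.20195×10⁻⁵ m/K → total 2.36179×10⁻⁵ m/K
ΔT = g/(α₁L₁+α₂L₂) = 4.90×10⁻³ / 2.36179×10⁻⁵ = 207.47 K
T = 23.4 + 207.47 = 230.87 °C

T = 231 °C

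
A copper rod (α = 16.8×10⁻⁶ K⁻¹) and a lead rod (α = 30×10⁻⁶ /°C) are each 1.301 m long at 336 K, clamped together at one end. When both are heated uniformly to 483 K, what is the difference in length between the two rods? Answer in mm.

2.52 mm

ΔT = 147 K
copper: ΔL = 16.8×10⁻⁶ × 1.301 m × 147 = 3.2129×10⁻³ m = 3.2129 mm
lead: ΔL = 30×10⁻⁶ × 1.301 m × 147 = 5.7374×10⁻³ m = 5.7374 mm
difference = 5.7374 − 3.2129 = 2.5245 mm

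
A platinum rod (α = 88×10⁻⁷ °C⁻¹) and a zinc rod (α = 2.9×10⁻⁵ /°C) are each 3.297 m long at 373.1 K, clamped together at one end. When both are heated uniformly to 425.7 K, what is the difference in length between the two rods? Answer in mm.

ΔT = 52.6 K
platinum: ΔL = 88×10⁻⁷ × 3.297 m × 52.6 = 1.5261×10⁻³ m = 1.5261 mm
zinc: ΔL = 2.9×10⁻⁵ × 3.297 m × 52.6 = 5.0292×10⁻³ m = 5.0292 mm
difference = 5.0292 − 1.5261 = 3.5031 mm

3.50 mm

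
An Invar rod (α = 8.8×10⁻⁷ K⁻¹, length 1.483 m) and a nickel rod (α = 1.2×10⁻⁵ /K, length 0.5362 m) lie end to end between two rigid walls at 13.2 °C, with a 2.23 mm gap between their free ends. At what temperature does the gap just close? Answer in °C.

T = 301 °C

Gap closes when ΔL₁ + ΔL₂ = 2.23 mm = 2.23×10⁻³ m
(α₁L₁ + α₂L₂)ΔT = g
α₁L₁ + α₂L₂ = 8.8×10⁻⁷×1.483 + 1.2×10⁻⁵×0.5362 = 7.73944×10⁻⁶ m/K
ΔT = 2.23×10⁻³ / 7.73944×10⁻⁶ = 288.13 K
T = 13.2 + 288.13 = 301.33 °C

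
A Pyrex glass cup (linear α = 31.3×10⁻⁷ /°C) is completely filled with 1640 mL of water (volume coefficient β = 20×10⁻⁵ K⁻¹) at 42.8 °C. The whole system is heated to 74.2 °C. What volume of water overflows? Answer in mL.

9.82 mL

The cup also expands: β_container ≈ 3α = 9.39×10⁻⁶ /K
Net overflow = V₀(β_liq − 3α_cont)ΔT
β − 3α = 2.00×10⁻⁴ − 9.39×10⁻⁶ = 1.9061×10⁻⁴ /K; ΔT = 31.4 K
ΔV = 1640 × 1.9061×10⁻⁴ × 31.4 = 9.82 mL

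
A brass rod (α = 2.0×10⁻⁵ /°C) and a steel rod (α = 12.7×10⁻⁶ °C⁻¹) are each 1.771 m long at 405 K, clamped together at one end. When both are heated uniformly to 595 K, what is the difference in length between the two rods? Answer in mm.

ΔT = 190 K
brass: ΔL = 2.0×10⁻⁵ × 1.771 m × 190 = 6.7298×10⁻³ m = 6.7298 mm
steel: ΔL = 12.7×10⁻⁶ × 1.771 m × 190 = 4.2734×10⁻³ m = 4.2734 mm
difference = 6.7298 − 4.2734 = 2.4564 mm

2.46 mm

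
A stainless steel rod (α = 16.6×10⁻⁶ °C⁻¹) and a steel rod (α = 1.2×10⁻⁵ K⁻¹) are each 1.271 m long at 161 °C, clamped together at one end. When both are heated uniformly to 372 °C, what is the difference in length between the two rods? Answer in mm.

1.23 mm

ΔT = 211 K
stainless steel: ΔL = 16.6×10⁻⁶ × 1.271 m × 211 = 4.4518×10⁻³ m = 4.4518 mm
steel: ΔL = 1.2×10⁻⁵ × 1.271 m × 211 = 3.2182×10⁻³ m = 3.2182 mm
difference = 4.4518 − 3.2182 = 1.2336 mm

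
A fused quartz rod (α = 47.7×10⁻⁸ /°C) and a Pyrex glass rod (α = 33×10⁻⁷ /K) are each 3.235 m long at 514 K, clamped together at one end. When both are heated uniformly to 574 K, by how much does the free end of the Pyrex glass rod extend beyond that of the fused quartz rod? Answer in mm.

0.548 mm

ΔT = 60 K
fused quartz: ΔL = 47.7×10⁻⁸ × 3.235 m × 60 = 9.2586×10⁻⁵ m = 0.092586 mm
Pyrex glass: ΔL = 33×10⁻⁷ × 3.235 m × 60 = 6.4053×10⁻⁴ m = 0.64053 mm
difference = 0.64053 − 0.092586 = 0.547944 mm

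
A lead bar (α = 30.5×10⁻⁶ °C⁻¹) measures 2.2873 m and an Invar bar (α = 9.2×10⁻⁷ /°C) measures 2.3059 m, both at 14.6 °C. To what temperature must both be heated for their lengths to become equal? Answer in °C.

L₁(1 + α₁ΔT) = L₂(1 + α₂ΔT) ⇒ ΔT = (L₂ − L₁)/(α₁L₁ − α₂L₂)
L₂ − L₁ = 2.3059 − 2.2873 = 1.86×10⁻² m
α₁L₁ − α₂L₂ = 30.5×10⁻⁶×2.2873 − 9.2×10⁻⁷×2.3059 = 6.7641222×10⁻⁵ m/K
ΔT = 1.86×10⁻² / 6.7641222×10⁻⁵ = 274.980 K
T = 14.6 + 274.980 = 289.580 °C

T = 289.6 °C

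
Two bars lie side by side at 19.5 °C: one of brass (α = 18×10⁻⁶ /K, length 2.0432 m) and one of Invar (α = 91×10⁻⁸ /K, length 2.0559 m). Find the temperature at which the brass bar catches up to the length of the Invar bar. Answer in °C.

L₁(1 + α₁ΔT) = L₂(1 + α₂ΔT) ⇒ ΔT = (L₂ − L₁)/(α₁L₁ − α₂L₂)
L₂ − L₁ = 2.0559 − 2.0432 = 1.27×10⁻² m
α₁L₁ − α₂L₂ = 18×10⁻⁶×2.0432 − 91×10⁻⁸×2.0559 = 3.4906731×10⁻⁵ m/K
ΔT = 1.27×10⁻² / 3.4906731×10⁻⁵ = 363.827 K
T = 19.5 + 363.827 = 383.327 °C

T = 383.3 °C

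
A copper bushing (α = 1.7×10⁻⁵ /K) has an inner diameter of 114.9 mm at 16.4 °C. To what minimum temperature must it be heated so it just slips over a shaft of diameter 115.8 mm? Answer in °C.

Required Δd = 115.8 − 114.9 = 0.9 mm
Δd = αd₀ΔT ⇒ ΔT = Δd/(αd₀) = 0.9 / (1.7×10⁻⁵ × 114.9) = 460.76 K
T_min = 16.4 + 460.76 = 477.16 °C

T = 477 °C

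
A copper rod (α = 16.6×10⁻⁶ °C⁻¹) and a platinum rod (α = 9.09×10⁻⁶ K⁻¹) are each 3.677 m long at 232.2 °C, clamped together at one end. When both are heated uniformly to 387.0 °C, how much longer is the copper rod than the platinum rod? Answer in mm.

ΔT = 154.8 K
copper: ΔL = 16.6×10⁻⁶ × 3.677 m × 154.8 = 9.4487×10⁻³ m = 9.4487 mm
platinum: ΔL = 9.09×10⁻⁶ × 3.677 m × 154.8 = 5.1740×10⁻³ m = 5.1740 mm
difference = 9.4487 − 5.1740 = 4.2747 mm

4.27 mm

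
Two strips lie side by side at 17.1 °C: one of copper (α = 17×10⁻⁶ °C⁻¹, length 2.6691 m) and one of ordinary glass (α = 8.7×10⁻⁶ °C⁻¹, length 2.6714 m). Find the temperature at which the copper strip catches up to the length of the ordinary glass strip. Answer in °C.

L₁(1 + α₁ΔT) = L₂(1 + α₂ΔT) ⇒ ΔT = (L₂ − L₁)/(α₁L₁ − α₂L₂)
L₂ − L₁ = 2.6714 − 2.6691 = 2.30×10⁻³ m
α₁L₁ − α₂L₂ = 17×10⁻⁶×2.6691 − 8.7×10⁻⁶×2.6714 = 2.213352×10⁻⁵ m/K
ΔT = 2.30×10⁻³ / 2.213352×10⁻⁵ = 103.915 K
T = 17.1 + 103.915 = 121.015 °C

T = 121.0 °C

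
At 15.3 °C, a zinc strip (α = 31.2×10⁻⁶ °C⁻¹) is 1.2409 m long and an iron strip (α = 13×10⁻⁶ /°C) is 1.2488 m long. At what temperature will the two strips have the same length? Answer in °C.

Equal length when α₁L₁ΔT − α₂L₂ΔT = L₂ − L₁ = 7.90×10⁻³ m
α₁L₁ = 3.871608×10⁻⁵, α₂L₂ = 1.62344×10⁻⁵ → Δ(αL) = 2.248168×10⁻⁵ m/K
ΔT = 7.90×10⁻³ / 2.248168×10⁻⁵ = 351.397 K, so T = 15.3 + 351.397 = 366.697 °C

T = 366.7 °C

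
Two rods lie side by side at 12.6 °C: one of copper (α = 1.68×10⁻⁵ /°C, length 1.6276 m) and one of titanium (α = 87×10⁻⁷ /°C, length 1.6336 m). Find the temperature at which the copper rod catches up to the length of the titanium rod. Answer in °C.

L₁(1 + α₁ΔT) = L₂(1 + α₂ΔT) ⇒ ΔT = (L₂ − L₁)/(α₁L₁ − α₂L₂)
L₂ − L₁ = 1.6336 − 1.6276 = 6.00×10⁻³ m
α₁L₁ − α₂L₂ = 1.68×10⁻⁵×1.6276 − 87×10⁻⁷×1.6336 = 1.313136×10⁻⁵ m/K
ΔT = 6.00×10⁻³ / 1.313136×10⁻⁵ = 456.921 K
T = 12.6 + 456.921 = 469.521 °C

T = 469.5 °C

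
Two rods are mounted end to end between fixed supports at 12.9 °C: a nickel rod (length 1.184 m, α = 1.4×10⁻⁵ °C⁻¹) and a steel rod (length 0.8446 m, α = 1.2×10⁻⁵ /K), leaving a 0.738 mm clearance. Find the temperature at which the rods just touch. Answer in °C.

α₁L₁ = 1.6576×10⁻⁵ m/K, α₂L₂ = 1.01352×10⁻⁵ m/K → total 2.67112×10⁻⁵ m/K
ΔT = g/(α₁L₁+α₂L₂) = 7.38×10⁻⁴ / 2.67112×10⁻⁵ = 27.629 K
T = 12.9 + 27.629 = 40.529 °C

T = 40.5 °C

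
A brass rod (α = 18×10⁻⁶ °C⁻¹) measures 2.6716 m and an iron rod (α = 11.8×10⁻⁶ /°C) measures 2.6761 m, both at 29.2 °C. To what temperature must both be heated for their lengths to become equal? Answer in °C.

L₁(1 + α₁ΔT) = L₂(1 + α₂ΔT) ⇒ ΔT = (L₂ − L₁)/(α₁L₁ − α₂L₂)
L₂ − L₁ = 2.6761 − 2.6716 = 4.50×10⁻³ m
α₁L₁ − α₂L₂ = 18×10⁻⁶×2.6716 − 11.8×10⁻⁶×2.6761 = 1.651082×10⁻⁵ m/K
ΔT = 4.50×10⁻³ / 1.651082×10⁻⁵ = 272.549 K
T = 29.2 + 272.549 = 301.749 °C

T = 301.7 °C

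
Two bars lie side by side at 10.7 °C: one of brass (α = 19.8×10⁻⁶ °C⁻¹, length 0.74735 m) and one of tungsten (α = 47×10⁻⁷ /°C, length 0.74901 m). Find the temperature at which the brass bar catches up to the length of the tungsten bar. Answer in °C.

L₁(1 + α₁ΔT) = L₂(1 + α₂ΔT) ⇒ ΔT = (L₂ − L₁)/(α₁L₁ − α₂L₂)
L₂ − L₁ = 0.74901 − 0.74735 = 1.66×10⁻³ m
α₁L₁ − α₂L₂ = 19.8×10⁻⁶×0.74735 − 47×10⁻⁷×0.74901 = 1.1277183×10⁻⁵ m/K
ΔT = 1.66×10⁻³ / 1.1277183×10⁻⁵ = 147.200 K
T = 10.7 + 147.200 = 157.900 °C

T = 157.9 °C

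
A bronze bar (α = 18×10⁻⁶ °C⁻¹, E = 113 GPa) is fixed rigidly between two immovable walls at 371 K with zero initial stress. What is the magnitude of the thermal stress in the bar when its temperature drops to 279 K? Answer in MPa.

Fully constrained: the free strain ε = αΔT is blocked, so σ = Eε = EαΔT.
|ΔT| = 92 K
σ = 113×10⁹ × 18×10⁻⁶ × 92 = 1.87×10⁸ Pa

σ = 187 MPa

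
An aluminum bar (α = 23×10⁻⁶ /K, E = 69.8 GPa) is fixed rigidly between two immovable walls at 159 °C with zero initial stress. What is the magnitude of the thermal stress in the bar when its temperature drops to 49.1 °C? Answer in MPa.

Fully constrained: the free strain ε = αΔT is blocked, so σ = Eε = EαΔT.
|ΔT| = 109.9 K
σ = 69.8×10⁹ × 23×10⁻⁶ × 109.9 = 1.76×10⁸ Pa

σ = 176 MPa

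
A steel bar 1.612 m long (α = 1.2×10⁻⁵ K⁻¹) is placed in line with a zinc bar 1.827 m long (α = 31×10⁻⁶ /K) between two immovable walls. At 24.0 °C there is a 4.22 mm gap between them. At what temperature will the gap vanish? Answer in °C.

Gap closes when ΔL₁ + ΔL₂ = 4.22 mm = 4.22×10⁻³ m
(α₁L₁ + α₂L₂)ΔT = g
α₁L₁ + α₂L₂ = 1.2×10⁻⁵×1.612 + 31×10⁻⁶×1.827 = 7.5981×10⁻⁵ m/K
ΔT = 4.22×10⁻³ / 7.5981×10⁻⁵ = 55.540 K
T = 24.0 + 55.540 = 79.540 °C

T = 79.5 °C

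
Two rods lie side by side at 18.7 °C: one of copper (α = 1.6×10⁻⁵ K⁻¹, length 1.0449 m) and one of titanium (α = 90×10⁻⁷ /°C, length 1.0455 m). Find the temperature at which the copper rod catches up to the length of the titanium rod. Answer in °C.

L₁(1 + α₁ΔT) = L₂(1 + α₂ΔT) ⇒ ΔT = (L₂ − L₁)/(α₁L₁ − α₂L₂)
L₂ − L₁ = 1.0455 − 1.0449 = 6.00×10⁻⁴ m
α₁L₁ − α₂L₂ = 1.6×10⁻⁵×1.0449 − 90×10⁻⁷×1.0455 = 7.3089×10⁻⁶ m/K
ΔT = 6.00×10⁻⁴ / 7.3089×10⁻⁶ = 82.092 K
T = 18.7 + 82.092 = 100.792 °C

T = 100.8 °C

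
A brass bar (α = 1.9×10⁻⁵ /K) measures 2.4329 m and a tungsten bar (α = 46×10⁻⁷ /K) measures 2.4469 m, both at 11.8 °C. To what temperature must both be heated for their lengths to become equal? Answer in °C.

L₁(1 + α₁ΔT) = L₂(1 + α₂ΔT) ⇒ ΔT = (L₂ − L₁)/(α₁L₁ − α₂L₂)
L₂ − L₁ = 2.4469 − 2.4329 = 1.40×10⁻² m
α₁L₁ − α₂L₂ = 1.9×10⁻⁵×2.4329 − 46×10⁻⁷×2.4469 = 3.496936×10⁻⁵ m/K
ΔT = 1.40×10⁻² / 3.496936×10⁻⁵ = 400.350 K
T = 11.8 + 400.350 = 412.150 °C

T = 412.2 °C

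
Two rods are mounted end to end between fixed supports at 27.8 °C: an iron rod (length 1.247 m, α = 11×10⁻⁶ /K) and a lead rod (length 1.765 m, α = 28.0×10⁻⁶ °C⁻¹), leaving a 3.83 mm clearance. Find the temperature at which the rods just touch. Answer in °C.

T = 88.5 °C

α₁L₁ = 1.3717×10⁻⁵ m/K, α₂L₂ = 4.942×10⁻⁵ m/K → total 6.3137×10⁻⁵ m/K
ΔT = g/(α₁L₁+α₂L₂) = 3.83×10⁻³ / 6.3137×10⁻⁵ = 60.662 K
T = 27.8 + 60.662 = 88.462 °C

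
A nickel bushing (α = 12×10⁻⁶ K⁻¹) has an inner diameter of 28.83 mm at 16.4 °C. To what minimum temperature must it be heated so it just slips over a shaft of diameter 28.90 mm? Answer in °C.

T = 219 °C

Required Δd = 28.90 − 28.83 = 0.07 mm
Δd = αd₀ΔT ⇒ ΔT = Δd/(αd₀) = 0.07 / (12×10⁻⁶ × 28.83) = 202.34 K
T_min = 16.4 + 202.34 = 218.74 °C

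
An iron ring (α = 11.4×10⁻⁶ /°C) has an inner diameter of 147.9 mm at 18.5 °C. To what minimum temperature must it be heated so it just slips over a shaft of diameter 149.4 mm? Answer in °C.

T = 908 °C

Required Δd = 149.4 − 147.9 = 1.5 mm
Δd = αd₀ΔT ⇒ ΔT = Δd/(αd₀) = 1.5 / (11.4×10⁻⁶ × 147.9) = 889.65 K
T_min = 18.5 + 889.65 = 908.15 °C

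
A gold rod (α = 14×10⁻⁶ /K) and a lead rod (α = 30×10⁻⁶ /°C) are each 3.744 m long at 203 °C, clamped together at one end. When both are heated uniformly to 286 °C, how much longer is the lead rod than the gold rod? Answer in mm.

ΔT = 83 K
gold: ΔL = 14×10⁻⁶ × 3.744 m × 83 = 4.3505×10⁻³ m = 4.3505 mm
lead: ΔL = 30×10⁻⁶ × 3.744 m × 83 = 9.3226×10⁻³ m = 9.3226 mm
difference = 9.3226 − 4.3505 = 4.9721 mm

4.97 mm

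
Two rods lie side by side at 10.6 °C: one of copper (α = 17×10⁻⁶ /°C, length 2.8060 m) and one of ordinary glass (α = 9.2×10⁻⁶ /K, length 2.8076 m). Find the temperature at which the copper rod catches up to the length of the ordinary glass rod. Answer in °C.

Equal length when α₁L₁ΔT − α₂L₂ΔT = L₂ − L₁ = 1.60×10⁻³ m
α₁L₁ = 4.7702×10⁻⁵, α₂L₂ = 2.582992×10⁻⁵ → Δ(αL) = 2.187208×10⁻⁵ m/K
ΔT = 1.60×10⁻³ / 2.187208×10⁻⁵ = 73.1526 K, so T = 10.6 + 73.1526 = 83.7526 °C

T = 83.75 °C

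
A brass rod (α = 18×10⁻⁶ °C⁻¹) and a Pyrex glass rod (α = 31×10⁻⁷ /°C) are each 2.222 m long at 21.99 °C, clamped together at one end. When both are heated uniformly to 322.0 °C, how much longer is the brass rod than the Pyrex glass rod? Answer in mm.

9.93 mm

ΔT = 300.01 K
brass: ΔL = 18×10⁻⁶ × 2.222 m × 300.01 = 1.1999×10⁻² m = 11.999 mm
Pyrex glass: ΔL = 31×10⁻⁷ × 2.222 m × 300.01 = 2.0665×10⁻³ m = 2.0665 mm
difference = 11.999 − 2.0665 = 9.9325 mm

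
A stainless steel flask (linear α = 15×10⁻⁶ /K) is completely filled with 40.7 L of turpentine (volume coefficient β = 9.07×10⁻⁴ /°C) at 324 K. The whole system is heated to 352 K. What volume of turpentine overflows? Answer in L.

0.982 L

The flask also expands: β_container ≈ 3α = 4.5×10⁻⁵ /K
Net overflow = V₀(β_liq − 3α_cont)ΔT
β − 3α = 9.07×10⁻⁴ − 4.5×10⁻⁵ = 8.62×10⁻⁴ /K; ΔT = 28 K
ΔV = 40.7 × 8.62×10⁻⁴ × 28 = 0.982 L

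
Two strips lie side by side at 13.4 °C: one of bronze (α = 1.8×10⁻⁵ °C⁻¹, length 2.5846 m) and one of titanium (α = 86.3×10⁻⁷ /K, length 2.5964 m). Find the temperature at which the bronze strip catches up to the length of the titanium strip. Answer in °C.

Equal length when α₁L₁ΔT − α₂L₂ΔT = L₂ − L₁ = 1.18×10⁻² m
α₁L₁ = 4.65228×10⁻⁵, α₂L₂ = 2.2406932×10⁻⁵ → Δ(αL) = 2.4115868×10⁻⁵ m/K
ΔT = 1.18×10⁻² / 2.4115868×10⁻⁵ = 489.304 K, so T = 13.4 + 489.304 = 502.704 °C

T = 502.7 °C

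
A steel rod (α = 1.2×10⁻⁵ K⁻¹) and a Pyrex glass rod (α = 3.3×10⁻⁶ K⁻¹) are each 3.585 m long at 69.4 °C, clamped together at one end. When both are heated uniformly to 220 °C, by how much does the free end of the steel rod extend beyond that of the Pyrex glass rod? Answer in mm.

ΔT = 150.6 K
steel: ΔL = 1.2×10⁻⁵ × 3.585 m × 150.6 = 6.4788×10⁻³ m = 6.4788 mm
Pyrex glass: ΔL = 3.3×10⁻⁶ × 3.585 m × 150.6 = 1.7817×10⁻³ m = 1.7817 mm
difference = 6.4788 − 1.7817 = 4.6971 mm

4.70 mm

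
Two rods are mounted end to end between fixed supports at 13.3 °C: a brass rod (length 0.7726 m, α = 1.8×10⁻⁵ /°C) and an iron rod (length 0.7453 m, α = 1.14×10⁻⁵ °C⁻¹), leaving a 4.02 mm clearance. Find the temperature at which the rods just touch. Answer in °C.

T = 193 °C

α₁L₁ = 1.39068×10⁻⁵ m/K, α₂L₂ = 8.49642×10⁻⁶ m/K → total 2.240322×10⁻⁵ m/K
ΔT = g/(α₁L₁+α₂L₂) = 4.02×10⁻³ / 2.240322×10⁻⁵ = 179.44 K
T = 13.3 + 179.44 = 192.74 °C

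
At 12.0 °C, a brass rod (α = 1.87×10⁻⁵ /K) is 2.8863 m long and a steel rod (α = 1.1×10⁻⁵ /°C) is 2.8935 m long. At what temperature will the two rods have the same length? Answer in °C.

Equal length when α₁L₁ΔT − α₂L₂ΔT = L₂ − L₁ = 7.20×10⁻³ m
α₁L₁ = 5.397381×10⁻⁵, α₂L₂ = 3.18285×10⁻⁵ → Δ(αL) = 2.214531×10⁻⁵ m/K
ΔT = 7.20×10⁻³ / 2.214531×10⁻⁵ = 325.125 K, so T = 12.0 + 325.125 = 337.125 °C

T = 337.1 °C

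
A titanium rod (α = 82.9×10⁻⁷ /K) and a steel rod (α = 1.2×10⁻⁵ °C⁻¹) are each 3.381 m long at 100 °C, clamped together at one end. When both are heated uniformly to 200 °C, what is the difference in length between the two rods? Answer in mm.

1.25 mm

ΔT = 100 K
titanium: ΔL = 82.9×10⁻⁷ × 3.381 m × 100 = 2.8028×10⁻³ m = 2.8028 mm
steel: ΔL = 1.2×10⁻⁵ × 3.381 m × 100 = 4.0572×10⁻³ m = 4.0572 mm
difference = 4.0572 − 2.8028 = 1.2544 mm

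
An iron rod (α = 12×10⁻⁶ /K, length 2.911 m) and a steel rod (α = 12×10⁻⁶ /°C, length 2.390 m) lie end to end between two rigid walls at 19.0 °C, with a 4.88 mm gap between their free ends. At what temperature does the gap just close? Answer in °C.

α₁L₁ = 3.4932×10⁻⁵ m/K, α₂L₂ = 2.868×10⁻⁵ m/K → total 6.3612×10⁻⁵ m/K
ΔT = g/(α₁L₁+α₂L₂) = 4.88×10⁻³ / 6.3612×10⁻⁵ = 76.715 K
T = 19.0 + 76.715 = 95.715 °C

T = 95.7 °C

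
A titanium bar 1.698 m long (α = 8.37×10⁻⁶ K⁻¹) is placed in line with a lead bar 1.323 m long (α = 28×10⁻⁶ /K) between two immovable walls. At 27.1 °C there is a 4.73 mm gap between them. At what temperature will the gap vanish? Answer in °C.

Gap closes when ΔL₁ + ΔL₂ = 4.73 mm = 4.73×10⁻³ m
(α₁L₁ + α₂L₂)ΔT = g
α₁L₁ + α₂L₂ = 8.37×10⁻⁶×1.698 + 28×10⁻⁶×1.323 = 5.125626×10⁻⁵ m/K
ΔT = 4.73×10⁻³ / 5.125626×10⁻⁵ = 92.28 K
T = 27.1 + 92.28 = 119.38 °C

T = 119 °C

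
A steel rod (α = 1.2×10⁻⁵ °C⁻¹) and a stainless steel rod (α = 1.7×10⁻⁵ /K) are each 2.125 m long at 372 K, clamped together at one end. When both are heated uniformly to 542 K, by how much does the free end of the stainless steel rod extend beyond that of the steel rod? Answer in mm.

ΔT = 170 K
steel: ΔL = 1.2×10⁻⁵ × 2.125 m × 170 = 4.3350×10⁻³ m = 4.3350 mm
stainless steel: ΔL = 1.7×10⁻⁵ × 2.125 m × 170 = 6.1412×10⁻³ m = 6.1412 mm
difference = 6.1412 − 4.3350 = 1.8062 mm

1.81 mm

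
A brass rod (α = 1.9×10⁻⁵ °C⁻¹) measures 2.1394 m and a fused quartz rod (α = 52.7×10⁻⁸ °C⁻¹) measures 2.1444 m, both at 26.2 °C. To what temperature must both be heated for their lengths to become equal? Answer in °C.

Equal length when α₁L₁ΔT − α₂L₂ΔT = L₂ − L₁ = 5.00×10⁻³ m
α₁L₁ = 4.06486×10⁻⁵, α₂L₂ = 1.1300988×10⁻⁶ → Δ(αL) = 3.95185012×10⁻⁵ m/K
ΔT = 5.00×10⁻³ / 3.95185012×10⁻⁵ = 126.523 K, so T = 26.2 + 126.523 = 152.723 °C

T = 152.7 °C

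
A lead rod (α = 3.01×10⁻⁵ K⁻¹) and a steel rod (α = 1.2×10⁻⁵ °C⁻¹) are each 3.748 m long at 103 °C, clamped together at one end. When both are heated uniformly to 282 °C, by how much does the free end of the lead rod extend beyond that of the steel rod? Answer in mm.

ΔT = 179 K
lead: ΔL = 3.01×10⁻⁵ × 3.748 m × 179 = 2.0194×10⁻² m = 20.194 mm
steel: ΔL = 1.2×10⁻⁵ × 3.748 m × 179 = 8.0507×10⁻³ m = 8.0507 mm
difference = 20.194 − 8.0507 = 12.1433 mm

12.1 mm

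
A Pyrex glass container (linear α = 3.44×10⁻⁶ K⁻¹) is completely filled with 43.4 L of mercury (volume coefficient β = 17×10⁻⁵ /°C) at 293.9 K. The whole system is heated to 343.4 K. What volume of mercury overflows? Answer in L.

The container also expands: β_container ≈ 3α = 1.032×10⁻⁵ /K
Net overflow = V₀(β_liq − 3α_cont)ΔT
β − 3α = 1.70×10⁻⁴ − 1.032×10⁻⁵ = 1.5968×10⁻⁴ /K; ΔT = 49.5 K
ΔV = 43.4 × 1.5968×10⁻⁴ × 49.5 = 0.343 L

0.343 L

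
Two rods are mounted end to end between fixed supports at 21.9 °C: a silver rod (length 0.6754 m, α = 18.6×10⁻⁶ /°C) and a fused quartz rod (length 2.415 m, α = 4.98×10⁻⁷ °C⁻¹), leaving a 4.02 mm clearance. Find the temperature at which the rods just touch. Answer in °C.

Gap closes when ΔL₁ + ΔL₂ = 4.02 mm = 4.02×10⁻³ m
(α₁L₁ + α₂L₂)ΔT = g
α₁L₁ + α₂L₂ = 18.6×10⁻⁶×0.6754 + 4.98×10⁻⁷×2.415 = 1.376511×10⁻⁵ m/K
ΔT = 4.02×10⁻³ / 1.376511×10⁻⁵ = 292.04 K
T = 21.9 + 292.04 = 313.94 °C

T = 314 °C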